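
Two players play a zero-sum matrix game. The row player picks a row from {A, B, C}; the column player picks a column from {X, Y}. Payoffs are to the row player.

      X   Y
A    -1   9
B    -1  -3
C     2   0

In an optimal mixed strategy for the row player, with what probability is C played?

Row minima: A → -1, B → -3, C → 0; maximin = 0.
Column maxima: X → 2, Y → 9; minimax = 2.
0 ≠ 2, so there is no saddle point; optimal play is mixed.
B is strictly dominated by C, so the row player never plays it.
On the remaining 2×2 (A, C vs X, Y):
Let the row player play A with probability p. Expected payoff against X: (-1)p + 2(1−p) = −3p + 2; against Y: 9p + 0(1−p) = 9p.
Setting these equal: −3p + 2 = 9p ⇒ −12p = -2 ⇒ p = 1/6, and the value is (-3)·(1/6) + 2 = 3/2.
For the column player: with q = P(X), equating A's and C's payoffs gives −10q + 9 = 2q ⇒ q = 3/4.

5/6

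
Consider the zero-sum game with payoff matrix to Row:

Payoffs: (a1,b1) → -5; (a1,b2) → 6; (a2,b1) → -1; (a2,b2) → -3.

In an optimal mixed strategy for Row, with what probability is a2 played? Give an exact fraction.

Row minima: a1 → -5, a2 → -3; maximin = -3.
Column maxima: b1 → -1, b2 → 6; minimax = -1.
-3 ≠ -1, so there is no saddle point; optimal play is mixed.
Let Row play a1 with probability p. Expected payoff against b1: (-5)p + (-1)(1−p) = −4p − 1; against b2: 6p + (-3)(1−p) = 9p − 3.
Setting these equal: −4p − 1 = 9p − 3 ⇒ −13p = -2 ⇒ p = 2/13, and the value is (-4)·(2/13) − 1 = -21/13.
For Column: with q = P(b1), equating a1's and a2's payoffs gives −11q + 6 = 2q − 3 ⇒ q = 9/13.

11/13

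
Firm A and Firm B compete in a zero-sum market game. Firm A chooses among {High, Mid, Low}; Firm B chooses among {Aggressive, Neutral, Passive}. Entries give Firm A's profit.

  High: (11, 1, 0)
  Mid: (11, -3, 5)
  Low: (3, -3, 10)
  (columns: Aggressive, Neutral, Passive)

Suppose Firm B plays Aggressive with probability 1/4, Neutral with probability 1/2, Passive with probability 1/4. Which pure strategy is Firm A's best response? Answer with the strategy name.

Expected payoff of High: (1/4)·11 + (1/2)·1 + (1/4)·0 = 13/4.
Expected payoff of Mid: (1/4)·11 + (1/2)·(-3) + (1/4)·5 = 5/2.
Expected payoff of Low: (1/4)·3 + (1/2)·(-3) + (1/4)·10 = 7/4.
The largest is 13/4, so Firm A's best response is High.

High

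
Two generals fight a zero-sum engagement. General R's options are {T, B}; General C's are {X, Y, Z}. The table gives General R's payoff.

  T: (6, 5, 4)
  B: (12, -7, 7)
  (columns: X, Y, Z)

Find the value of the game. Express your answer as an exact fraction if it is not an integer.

Row minima: T → 4, B → -7; maximin = 4.
Column maxima: X → 12, Y → 5, Z → 7; minimax = 5.
4 ≠ 5, so there is no saddle point; optimal play is mixed.
X is strictly dominated by Y (it gives General R strictly more in every row), so General C never plays it.
On the remaining 2×2 (T, B vs Y, Z):
Let General R play T with probability p. Expected payoff against Y: 5p + (-7)(1−p) = 12p − 7; against Z: 4p + 7(1−p) = −3p + 7.
Setting these equal: 12p − 7 = −3p + 7 ⇒ 15p = 14 ⇒ p = 14/15, and the value is (12)·(14/15) − 7 = 21/5.
For General C: with q = P(Y), equating T's and B's payoffs gives q + 4 = −14q + 7 ⇒ q = 1/5.

21/5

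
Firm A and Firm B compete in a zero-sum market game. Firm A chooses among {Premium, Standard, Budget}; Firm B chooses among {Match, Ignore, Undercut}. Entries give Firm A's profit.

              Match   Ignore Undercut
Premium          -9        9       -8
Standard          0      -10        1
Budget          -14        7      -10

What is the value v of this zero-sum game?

Row minima: Premium → -9, Standard → -10, Budget → -14; maximin = -9.
Column maxima: Match → 0, Ignore → 9, Undercut → 1; minimax = 0.
-9 ≠ 0, so there is no saddle point; optimal play is mixed.
Budget is strictly dominated by Premium, so Firm A never plays it.
Undercut is strictly dominated by Match (it gives Firm A strictly more in every row), so Firm B never plays it.
On the remaining 2×2 (Premium, Standard vs Match, Ignore):
Let Firm A play Premium with probability p. Expected payoff against Match: (-9)p + 0(1−p) = −9p; against Ignore: 9p + (-10)(1−p) = 19p − 10.
Setting these equal: −9p = 19p − 10 ⇒ −28p = -10 ⇒ p = 5/14, and the value is (-9)·(5/14) = -45/14.
For Firm B: with q = P(Match), equating Premium's and Standard's payoffs gives −18q + 9 = 10q − 10 ⇒ q = 19/28.

-45/14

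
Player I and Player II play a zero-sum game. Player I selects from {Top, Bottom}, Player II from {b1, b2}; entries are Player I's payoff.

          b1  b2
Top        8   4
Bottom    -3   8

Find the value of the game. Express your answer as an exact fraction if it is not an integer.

Row minima: Top → 4, Bottom → -3; maximin = 4.
Column maxima: b1 → 8, b2 → 8; minimax = 8.
4 ≠ 8, so there is no saddle point; optimal play is mixed.
Let Player I play Top with probability p. Expected payoff against b1: 8p + (-3)(1−p) = 11p − 3; against b2: 4p + 8(1−p) = −4p + 8.
Setting these equal: 11p − 3 = −4p + 8 ⇒ 15p = 11 ⇒ p = 11/15, and the value is (11)·(11/15) − 3 = 76/15.
For Player II: with q = P(b1), equating Top's and Bottom's payoffs gives 4q + 4 = −11q + 8 ⇒ q = 4/15.

76/15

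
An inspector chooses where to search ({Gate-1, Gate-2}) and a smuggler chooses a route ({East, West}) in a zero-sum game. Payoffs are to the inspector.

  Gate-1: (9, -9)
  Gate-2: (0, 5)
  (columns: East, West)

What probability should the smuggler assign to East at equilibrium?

14/23

Row minima: Gate-1 → -9, Gate-2 → 0; maximin = 0.
Column maxima: East → 9, West → 5; minimax = 5.
0 ≠ 5, so there is no saddle point; optimal play is mixed.
Let the inspector play Gate-1 with probability p. Expected payoff against East: 9p + 0(1−p) = 9p; against West: (-9)p + 5(1−p) = −14p + 5.
Setting these equal: 9p = −14p + 5 ⇒ 23p = 5 ⇒ p = 5/23, and the value is (9)·(5/23) = 45/23.
For the smuggler: with q = P(East), equating Gate-1's and Gate-2's payoffs gives 18q − 9 = −5q + 5 ⇒ q = 14/23.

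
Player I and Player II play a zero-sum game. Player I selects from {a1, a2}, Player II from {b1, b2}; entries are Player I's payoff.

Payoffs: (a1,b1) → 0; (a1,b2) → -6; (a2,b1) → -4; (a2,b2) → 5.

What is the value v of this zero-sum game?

-8/5

Row minima: a1 → -6, a2 → -4; maximin = -4.
Column maxima: b1 → 0, b2 → 5; minimax = 0.
-4 ≠ 0, so there is no saddle point; optimal play is mixed.
Let Player I play a1 with probability p. Expected payoff against b1: 0p + (-4)(1−p) = 4p − 4; against b2: (-6)p + 5(1−p) = −11p + 5.
Setting these equal: 4p − 4 = −11p + 5 ⇒ 15p = 9 ⇒ p = 3/5, and the value is (4)·(3/5) − 4 = -8/5.
For Player II: with q = P(b1), equating a1's and a2's payoffs gives 6q − 6 = −9q + 5 ⇒ q = 11/15.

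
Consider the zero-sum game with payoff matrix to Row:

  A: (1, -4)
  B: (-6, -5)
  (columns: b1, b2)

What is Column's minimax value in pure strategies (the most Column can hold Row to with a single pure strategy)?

-4

Column maxima: b1 → 1, b2 → -4.
The smallest of these is -4.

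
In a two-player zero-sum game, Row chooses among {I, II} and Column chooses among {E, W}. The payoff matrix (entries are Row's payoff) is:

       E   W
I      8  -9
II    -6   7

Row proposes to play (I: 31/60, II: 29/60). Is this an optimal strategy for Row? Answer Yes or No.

Against E this mix gives (31/60)·8 + (29/60)·(-6) = 37/30.
Against W this mix gives (31/60)·(-9) + (29/60)·7 = -19/15.
Column will play W, holding Row to -19/15. Shifting weight toward the row that does better against W would raise this floor (the equalizing mix achieves 1/15 against both W and E), so the proposed strategy is not optimal.

No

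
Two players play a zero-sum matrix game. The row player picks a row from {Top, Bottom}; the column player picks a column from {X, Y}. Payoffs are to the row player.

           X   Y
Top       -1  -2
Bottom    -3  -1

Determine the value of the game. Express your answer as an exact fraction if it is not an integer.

-5/3

Row minima: Top → -2, Bottom → -3; maximin = -2.
Column maxima: X → -1, Y → -1; minimax = -1.
-2 ≠ -1, so there is no saddle point; optimal play is mixed.
Let the row player play Top with probability p. Expected payoff against X: (-1)p + (-3)(1−p) = 2p − 3; against Y: (-2)p + (-1)(1−p) = −p − 1.
Setting these equal: 2p − 3 = −p − 1 ⇒ 3p = 2 ⇒ p = 2/3, and the value is (2)·(2/3) − 3 = -5/3.
For the column player: with q = P(X), equating Top's and Bottom's payoffs gives q − 2 = −2q − 1 ⇒ q = 1/3.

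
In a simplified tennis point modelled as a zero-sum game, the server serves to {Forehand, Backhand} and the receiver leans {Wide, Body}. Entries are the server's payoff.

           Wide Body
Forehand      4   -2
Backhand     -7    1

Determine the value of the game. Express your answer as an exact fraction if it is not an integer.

-5/7

Row minima: Forehand → -2, Backhand → -7; maximin = -2.
Column maxima: Wide → 4, Body → 1; minimax = 1.
-2 ≠ 1, so there is no saddle point; optimal play is mixed.
Let the server play Forehand with probability p. Expected payoff against Wide: 4p + (-7)(1−p) = 11p − 7; against Body: (-2)p + 1(1−p) = −3p + 1.
Setting these equal: 11p − 7 = −3p + 1 ⇒ 14p = 8 ⇒ p = 4/7, and the value is (11)·(4/7) − 7 = -5/7.
For the receiver: with q = P(Wide), equating Forehand's and Backhand's payoffs gives 6q − 2 = −8q + 1 ⇒ q = 3/14.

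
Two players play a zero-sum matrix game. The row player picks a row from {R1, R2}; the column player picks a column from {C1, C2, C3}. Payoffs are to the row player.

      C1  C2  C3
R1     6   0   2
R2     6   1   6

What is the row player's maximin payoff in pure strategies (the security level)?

1

Row minima: R1 → 0, R2 → 1.
The best of these is 1.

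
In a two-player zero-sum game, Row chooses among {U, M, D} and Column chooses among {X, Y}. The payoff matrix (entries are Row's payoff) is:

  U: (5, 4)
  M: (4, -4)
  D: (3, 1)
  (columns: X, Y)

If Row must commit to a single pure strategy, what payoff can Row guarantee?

Row minima: U → 4, M → -4, D → 1.
The best of these is 4.

4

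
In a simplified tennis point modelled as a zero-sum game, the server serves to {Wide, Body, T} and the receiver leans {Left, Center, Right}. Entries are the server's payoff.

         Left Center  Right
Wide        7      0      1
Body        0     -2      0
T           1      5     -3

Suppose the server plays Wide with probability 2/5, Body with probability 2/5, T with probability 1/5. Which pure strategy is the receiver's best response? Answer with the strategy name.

If the receiver plays Left, the server's expected payoff is (2/5)·7 + (2/5)·0 + (1/5)·1 = 3.
If the receiver plays Center, the server's expected payoff is (2/5)·0 + (2/5)·(-2) + (1/5)·5 = 1/5.
If the receiver plays Right, the server's expected payoff is (2/5)·1 + (2/5)·0 + (1/5)·(-3) = -1/5.
The receiver minimizes the server's payoff; the smallest is -1/5, so the best response is Right.

Right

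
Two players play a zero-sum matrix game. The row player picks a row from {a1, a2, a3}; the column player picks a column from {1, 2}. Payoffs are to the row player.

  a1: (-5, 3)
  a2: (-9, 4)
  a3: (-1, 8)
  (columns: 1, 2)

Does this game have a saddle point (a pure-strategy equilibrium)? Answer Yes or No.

Yes

Row minima: a1 → -5, a2 → -9, a3 → -1; maximin = -1.
Column maxima: 1 → -1, 2 → 8; minimax = -1.
maximin = minimax = -1, so a saddle point exists.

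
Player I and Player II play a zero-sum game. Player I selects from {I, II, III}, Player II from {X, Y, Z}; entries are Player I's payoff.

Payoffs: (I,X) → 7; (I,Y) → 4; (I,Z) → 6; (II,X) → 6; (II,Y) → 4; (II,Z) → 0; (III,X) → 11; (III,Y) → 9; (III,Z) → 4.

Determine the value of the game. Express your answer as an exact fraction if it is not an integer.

38/7

Row minima: I → 4, II → 0, III → 4; maximin = 4.
Column maxima: X → 11, Y → 9, Z → 6; minimax = 6.
4 ≠ 6, so there is no saddle point; optimal play is mixed.
II is strictly dominated by III, so Player I never plays it.
X is strictly dominated by Y (it gives Player I strictly more in every row), so Player II never plays it.
On the remaining 2×2 (I, III vs Y, Z):
Let Player I play I with probability p. Expected payoff against Y: 4p + 9(1−p) = −5p + 9; against Z: 6p + 4(1−p) = 2p + 4.
Setting these equal: −5p + 9 = 2p + 4 ⇒ −7p = -5 ⇒ p = 5/7, and the value is (-5)·(5/7) + 9 = 38/7.
For Player II: with q = P(Y), equating I's and III's payoffs gives −2q + 6 = 5q + 4 ⇒ q = 2/7.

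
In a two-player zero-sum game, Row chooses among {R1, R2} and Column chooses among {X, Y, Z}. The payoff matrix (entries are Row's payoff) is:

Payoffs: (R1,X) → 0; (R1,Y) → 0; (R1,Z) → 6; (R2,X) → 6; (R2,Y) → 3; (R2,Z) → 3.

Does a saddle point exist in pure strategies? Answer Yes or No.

Row minima: R1 → 0, R2 → 3; maximin = 3.
Column maxima: X → 6, Y → 3, Z → 6; minimax = 3.
maximin = minimax = 3, so a saddle point exists.

Yes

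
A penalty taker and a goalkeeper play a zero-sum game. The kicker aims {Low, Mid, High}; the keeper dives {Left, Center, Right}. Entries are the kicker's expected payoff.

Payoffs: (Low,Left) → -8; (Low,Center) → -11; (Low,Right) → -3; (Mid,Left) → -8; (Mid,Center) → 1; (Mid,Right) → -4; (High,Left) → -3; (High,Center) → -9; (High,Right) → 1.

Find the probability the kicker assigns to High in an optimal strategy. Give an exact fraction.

3/5

Row minima: Low → -11, Mid → -8, High → -9; maximin = -8.
Column maxima: Left → -3, Center → 1, Right → 1; minimax = -3.
-8 ≠ -3, so there is no saddle point; optimal play is mixed.
Low is strictly dominated by High, so the kicker never plays it.
Right is strictly dominated by Left (it gives the kicker strictly more in every row), so the keeper never plays it.
On the remaining 2×2 (Mid, High vs Left, Center):
Let the kicker play Mid with probability p. Expected payoff against Left: (-8)p + (-3)(1−p) = −5p − 3; against Center: 1p + (-9)(1−p) = 10p − 9.
Setting these equal: −5p − 3 = 10p − 9 ⇒ −15p = -6 ⇒ p = 2/5, and the value is (-5)·(2/5) − 3 = -5.
For the keeper: with q = P(Left), equating Mid's and High's payoffs gives −9q + 1 = 6q − 9 ⇒ q = 2/3.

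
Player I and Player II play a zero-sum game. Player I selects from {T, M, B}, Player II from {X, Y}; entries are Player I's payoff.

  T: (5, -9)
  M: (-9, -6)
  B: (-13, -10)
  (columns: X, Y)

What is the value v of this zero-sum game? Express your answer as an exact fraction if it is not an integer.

Row minima: T → -9, M → -9, B → -13; maximin = -9.
Column maxima: X → 5, Y → -6; minimax = -6.
-9 ≠ -6, so there is no saddle point; optimal play is mixed.
B is strictly dominated by T, so Player I never plays it.
On the remaining 2×2 (T, M vs X, Y):
Let Player I play T with probability p. Expected payoff against X: 5p + (-9)(1−p) = 14p − 9; against Y: (-9)p + (-6)(1−p) = −3p − 6.
Setting these equal: 14p − 9 = −3p − 6 ⇒ 17p = 3 ⇒ p = 3/17, and the value is (14)·(3/17) − 9 = -111/17.
For Player II: with q = P(X), equating T's and M's payoffs gives 14q − 9 = −3q − 6 ⇒ q = 3/17.

-111/17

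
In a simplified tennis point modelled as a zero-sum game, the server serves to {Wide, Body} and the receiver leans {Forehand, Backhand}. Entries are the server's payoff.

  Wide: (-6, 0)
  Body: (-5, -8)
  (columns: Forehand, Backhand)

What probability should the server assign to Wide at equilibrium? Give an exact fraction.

1/3

Row minima: Wide → -6, Body → -8; maximin = -6.
Column maxima: Forehand → -5, Backhand → 0; minimax = -5.
-6 ≠ -5, so there is no saddle point; optimal play is mixed.
Let the server play Wide with probability p. Expected payoff against Forehand: (-6)p + (-5)(1−p) = −p − 5; against Backhand: 0p + (-8)(1−p) = 8p − 8.
Setting these equal: −p − 5 = 8p − 8 ⇒ −9p = -3 ⇒ p = 1/3, and the value is (-1)·(1/3) − 5 = -16/3.
For the receiver: with q = P(Forehand), equating Wide's and Body's payoffs gives −6q = 3q − 8 ⇒ q = 8/9.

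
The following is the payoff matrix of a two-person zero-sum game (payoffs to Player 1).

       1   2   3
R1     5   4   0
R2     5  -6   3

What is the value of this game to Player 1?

12/13

Row minima: R1 → 0, R2 → -6; maximin = 0.
Column maxima: 1 → 5, 2 → 4, 3 → 3; minimax = 3.
0 ≠ 3, so there is no saddle point; optimal play is mixed.
1 is strictly dominated by 2 (it gives Player 1 strictly more in every row), so Player 2 never plays it.
On the remaining 2×2 (R1, R2 vs 2, 3):
Let Player 1 play R1 with probability p. Expected payoff against 2: 4p + (-6)(1−p) = 10p − 6; against 3: 0p + 3(1−p) = −3p + 3.
Setting these equal: 10p − 6 = −3p + 3 ⇒ 13p = 9 ⇒ p = 9/13, and the value is (10)·(9/13) − 6 = 12/13.
For Player 2: with q = P(2), equating R1's and R2's payoffs gives 4q = −9q + 3 ⇒ q = 3/13.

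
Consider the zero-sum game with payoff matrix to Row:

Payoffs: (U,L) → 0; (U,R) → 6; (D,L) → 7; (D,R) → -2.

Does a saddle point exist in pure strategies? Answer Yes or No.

Row minima: U → 0, D → -2; maximin = 0.
Column maxima: L → 7, R → 6; minimax = 6.
0 ≠ 6, so no pure-strategy equilibrium exists.

No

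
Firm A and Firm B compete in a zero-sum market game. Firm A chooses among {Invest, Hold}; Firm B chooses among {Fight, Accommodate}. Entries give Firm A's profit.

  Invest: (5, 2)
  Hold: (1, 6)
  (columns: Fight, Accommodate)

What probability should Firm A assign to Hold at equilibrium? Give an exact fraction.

Row minima: Invest → 2, Hold → 1; maximin = 2.
Column maxima: Fight → 5, Accommodate → 6; minimax = 5.
2 ≠ 5, so there is no saddle point; optimal play is mixed.
Let Firm A play Invest with probability p. Expected payoff against Fight: 5p + 1(1−p) = 4p + 1; against Accommodate: 2p + 6(1−p) = −4p + 6.
Setting these equal: 4p + 1 = −4p + 6 ⇒ 8p = 5 ⇒ p = 5/8, and the value is (4)·(5/8) + 1 = 7/2.
For Firm B: with q = P(Fight), equating Invest's and Hold's payoffs gives 3q + 2 = −5q + 6 ⇒ q = 1/2.

3/8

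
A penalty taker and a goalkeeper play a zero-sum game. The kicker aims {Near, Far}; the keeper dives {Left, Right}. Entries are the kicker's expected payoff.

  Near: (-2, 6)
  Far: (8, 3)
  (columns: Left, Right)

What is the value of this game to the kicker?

54/13

Row minima: Near → -2, Far → 3; maximin = 3.
Column maxima: Left → 8, Right → 6; minimax = 6.
3 ≠ 6, so there is no saddle point; optimal play is mixed.
Let the kicker play Near with probability p. Expected payoff against Left: (-2)p + 8(1−p) = −10p + 8; against Right: 6p + 3(1−p) = 3p + 3.
Setting these equal: −10p + 8 = 3p + 3 ⇒ −13p = -5 ⇒ p = 5/13, and the value is (-10)·(5/13) + 8 = 54/13.
For the keeper: with q = P(Left), equating Near's and Far's payoffs gives −8q + 6 = 5q + 3 ⇒ q = 3/13.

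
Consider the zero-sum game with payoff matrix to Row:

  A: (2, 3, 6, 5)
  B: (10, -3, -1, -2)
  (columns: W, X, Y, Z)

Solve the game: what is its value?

18/7

Row minima: A → 2, B → -3; maximin = 2.
Column maxima: W → 10, X → 3, Y → 6, Z → 5; minimax = 3.
2 ≠ 3, so there is no saddle point; optimal play is mixed.
Y is strictly dominated by X (it gives Row strictly more in every row), so Column never plays it.
Z is strictly dominated by X (it gives Row strictly more in every row), so Column never plays it.
On the remaining 2×2 (A, B vs W, X):
Let Row play A with probability p. Expected payoff against W: 2p + 10(1−p) = −8p + 10; against X: 3p + (-3)(1−p) = 6p − 3.
Setting these equal: −8p + 10 = 6p − 3 ⇒ −14p = -13 ⇒ p = 13/14, and the value is (-8)·(13/14) + 10 = 18/7.
For Column: with q = P(W), equating A's and B's payoffs gives −q + 3 = 13q − 3 ⇒ q = 3/7.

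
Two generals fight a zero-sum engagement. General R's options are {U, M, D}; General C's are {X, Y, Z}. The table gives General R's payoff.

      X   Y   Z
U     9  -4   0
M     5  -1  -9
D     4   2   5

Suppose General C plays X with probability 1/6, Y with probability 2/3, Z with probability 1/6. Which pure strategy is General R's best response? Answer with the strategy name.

Expected payoff of U: (1/6)·9 + (2/3)·(-4) + (1/6)·0 = -7/6.
Expected payoff of M: (1/6)·5 + (2/3)·(-1) + (1/6)·(-9) = -4/3.
Expected payoff of D: (1/6)·4 + (2/3)·2 + (1/6)·5 = 17/6.
The largest is 17/6, so General R's best response is D.

D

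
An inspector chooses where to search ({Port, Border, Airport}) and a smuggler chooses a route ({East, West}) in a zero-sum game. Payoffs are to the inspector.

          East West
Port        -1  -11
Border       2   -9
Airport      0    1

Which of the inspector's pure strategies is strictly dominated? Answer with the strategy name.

Port

Border gives a strictly higher payoff than Port against every column: 2 > -1, -9 > -11.
So Port is strictly dominated and the inspector never plays it.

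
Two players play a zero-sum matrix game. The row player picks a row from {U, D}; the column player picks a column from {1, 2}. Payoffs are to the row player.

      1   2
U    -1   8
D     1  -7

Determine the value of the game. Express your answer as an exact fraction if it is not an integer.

1/17

Row minima: U → -1, D → -7; maximin = -1.
Column maxima: 1 → 1, 2 → 8; minimax = 1.
-1 ≠ 1, so there is no saddle point; optimal play is mixed.
Let the row player play U with probability p. Expected payoff against 1: (-1)p + 1(1−p) = −2p + 1; against 2: 8p + (-7)(1−p) = 15p − 7.
Setting these equal: −2p + 1 = 15p − 7 ⇒ −17p = -8 ⇒ p = 8/17, and the value is (-2)·(8/17) + 1 = 1/17.
For the column player: with q = P(1), equating U's and D's payoffs gives −9q + 8 = 8q − 7 ⇒ q = 15/17.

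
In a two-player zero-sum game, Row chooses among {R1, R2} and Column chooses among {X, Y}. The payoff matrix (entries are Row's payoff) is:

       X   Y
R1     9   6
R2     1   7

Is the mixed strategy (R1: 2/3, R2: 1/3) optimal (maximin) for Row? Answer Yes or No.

Against X this mix gives (2/3)·9 + (1/3)·1 = 19/3.
Against Y this mix gives (2/3)·6 + (1/3)·7 = 19/3.
All of Column's active replies (X, Y) yield 19/3, and no column does worse for Row. The mix makes Column indifferent and guarantees 19/3, so it is optimal.

Yes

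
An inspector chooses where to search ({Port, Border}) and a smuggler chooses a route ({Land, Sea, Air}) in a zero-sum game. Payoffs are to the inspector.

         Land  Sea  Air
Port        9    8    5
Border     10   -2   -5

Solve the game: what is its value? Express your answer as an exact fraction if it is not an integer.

Row minima: Port → 5, Border → -5; maximin = 5.
Column maxima: Land → 10, Sea → 8, Air → 5; minimax = 5.
Since maximin = minimax = 5, there is a saddle point and the value is 5.

5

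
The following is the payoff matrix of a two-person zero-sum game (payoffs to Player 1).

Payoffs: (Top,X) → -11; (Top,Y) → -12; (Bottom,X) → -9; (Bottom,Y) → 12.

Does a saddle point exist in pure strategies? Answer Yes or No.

Yes

Row minima: Top → -12, Bottom → -9; maximin = -9.
Column maxima: X → -9, Y → 12; minimax = -9.
maximin = minimax = -9, so a saddle point exists.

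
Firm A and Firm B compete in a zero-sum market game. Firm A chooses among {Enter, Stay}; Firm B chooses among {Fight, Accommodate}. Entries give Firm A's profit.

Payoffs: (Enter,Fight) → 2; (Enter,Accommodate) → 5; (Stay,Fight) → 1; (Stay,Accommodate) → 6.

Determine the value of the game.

2

Row minima: Enter → 2, Stay → 1; maximin = 2.
Column maxima: Fight → 2, Accommodate → 6; minimax = 2.
Since maximin = minimax = 2, there is a saddle point and the value is 2.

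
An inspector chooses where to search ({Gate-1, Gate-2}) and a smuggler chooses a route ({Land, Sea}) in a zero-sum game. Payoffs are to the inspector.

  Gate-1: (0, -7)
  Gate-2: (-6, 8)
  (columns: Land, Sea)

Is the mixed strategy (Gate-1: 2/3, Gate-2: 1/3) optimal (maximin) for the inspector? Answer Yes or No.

Against Land this mix gives (2/3)·0 + (1/3)·(-6) = -2.
Against Sea this mix gives (2/3)·(-7) + (1/3)·8 = -2.
All of the smuggler's active replies (Land, Sea) yield -2, and no column does worse for the inspector. The mix makes the smuggler indifferent and guarantees -2, so it is optimal.

Yes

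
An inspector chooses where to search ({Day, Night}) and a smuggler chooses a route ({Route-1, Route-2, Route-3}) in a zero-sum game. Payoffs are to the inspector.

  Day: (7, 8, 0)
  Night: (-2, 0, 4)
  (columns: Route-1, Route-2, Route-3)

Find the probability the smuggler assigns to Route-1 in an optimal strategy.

Row minima: Day → 0, Night → -2; maximin = 0.
Column maxima: Route-1 → 7, Route-2 → 8, Route-3 → 4; minimax = 4.
0 ≠ 4, so there is no saddle point; optimal play is mixed.
Route-2 is strictly dominated by Route-1 (it gives the inspector strictly more in every row), so the smuggler never plays it.
On the remaining 2×2 (Day, Night vs Route-1, Route-3):
Let the inspector play Day with probability p. Expected payoff against Route-1: 7p + (-2)(1−p) = 9p − 2; against Route-3: 0p + 4(1−p) = −4p + 4.
Setting these equal: 9p − 2 = −4p + 4 ⇒ 13p = 6 ⇒ p = 6/13, and the value is (9)·(6/13) − 2 = 28/13.
For the smuggler: with q = P(Route-1), equating Day's and Night's payoffs gives 7q = −6q + 4 ⇒ q = 4/13.

4/13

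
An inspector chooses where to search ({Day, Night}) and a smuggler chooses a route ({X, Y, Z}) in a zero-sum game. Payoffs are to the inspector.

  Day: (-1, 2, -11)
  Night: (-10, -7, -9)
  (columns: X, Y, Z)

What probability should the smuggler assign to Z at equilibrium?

9/11

Row minima: Day → -11, Night → -10; maximin = -10.
Column maxima: X → -1, Y → 2, Z → -9; minimax = -9.
-10 ≠ -9, so there is no saddle point; optimal play is mixed.
Y is strictly dominated by X (it gives the inspector strictly more in every row), so the smuggler never plays it.
On the remaining 2×2 (Day, Night vs X, Z):
Let the inspector play Day with probability p. Expected payoff against X: (-1)p + (-10)(1−p) = 9p − 10; against Z: (-11)p + (-9)(1−p) = −2p − 9.
Setting these equal: 9p − 10 = −2p − 9 ⇒ 11p = 1 ⇒ p = 1/11, and the value is (9)·(1/11) − 10 = -101/11.
For the smuggler: with q = P(X), equating Day's and Night's payoffs gives 10q − 11 = −q − 9 ⇒ q = 2/11.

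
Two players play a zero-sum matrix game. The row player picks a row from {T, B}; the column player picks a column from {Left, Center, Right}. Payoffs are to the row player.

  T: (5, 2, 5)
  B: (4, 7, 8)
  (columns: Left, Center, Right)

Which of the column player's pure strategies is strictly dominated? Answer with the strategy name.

Center holds the row player's payoff strictly below Right in every row: 2 < 5, 7 < 8.
So Right is strictly dominated for the column player.

Right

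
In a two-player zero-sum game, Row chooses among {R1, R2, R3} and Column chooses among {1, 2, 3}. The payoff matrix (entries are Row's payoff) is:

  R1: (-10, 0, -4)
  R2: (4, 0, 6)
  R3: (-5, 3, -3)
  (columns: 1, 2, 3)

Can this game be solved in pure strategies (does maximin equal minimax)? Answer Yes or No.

Row minima: R1 → -10, R2 → 0, R3 → -5; maximin = 0.
Column maxima: 1 → 4, 2 → 3, 3 → 6; minimax = 3.
0 ≠ 3, so no pure-strategy equilibrium exists.

No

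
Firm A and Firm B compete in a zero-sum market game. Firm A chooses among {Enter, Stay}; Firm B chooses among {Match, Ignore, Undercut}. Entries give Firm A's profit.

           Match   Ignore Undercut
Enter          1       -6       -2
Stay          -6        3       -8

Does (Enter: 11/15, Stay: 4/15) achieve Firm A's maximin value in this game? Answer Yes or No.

Yes

Against Match this mix gives (11/15)·1 + (4/15)·(-6) = -13/15.
Against Ignore this mix gives (11/15)·(-6) + (4/15)·3 = -18/5.
Against Undercut this mix gives (11/15)·(-2) + (4/15)·(-8) = -18/5.
All of Firm B's active replies (Ignore, Undercut) yield -18/5, and no column does worse for Firm A. The mix makes Firm B indifferent and guarantees -18/5, so it is optimal.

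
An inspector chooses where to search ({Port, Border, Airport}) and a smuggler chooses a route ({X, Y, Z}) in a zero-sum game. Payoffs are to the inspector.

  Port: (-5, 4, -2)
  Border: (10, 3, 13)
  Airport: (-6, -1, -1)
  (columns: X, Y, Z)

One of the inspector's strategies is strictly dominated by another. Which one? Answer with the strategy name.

Airport

Border gives a strictly higher payoff than Airport against every column: 10 > -6, 3 > -1, 13 > -1.
So Airport is strictly dominated and the inspector never plays it.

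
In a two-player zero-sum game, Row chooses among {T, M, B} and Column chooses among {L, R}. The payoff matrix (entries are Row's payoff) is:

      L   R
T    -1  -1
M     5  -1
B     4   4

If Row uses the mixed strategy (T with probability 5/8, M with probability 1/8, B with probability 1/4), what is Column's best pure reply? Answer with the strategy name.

If Column plays L, Row's expected payoff is (5/8)·(-1) + (1/8)·5 + (1/4)·4 = 1.
If Column plays R, Row's expected payoff is (5/8)·(-1) + (1/8)·(-1) + (1/4)·4 = 1/4.
Column minimizes Row's payoff; the smallest is 1/4, so the best response is R.

R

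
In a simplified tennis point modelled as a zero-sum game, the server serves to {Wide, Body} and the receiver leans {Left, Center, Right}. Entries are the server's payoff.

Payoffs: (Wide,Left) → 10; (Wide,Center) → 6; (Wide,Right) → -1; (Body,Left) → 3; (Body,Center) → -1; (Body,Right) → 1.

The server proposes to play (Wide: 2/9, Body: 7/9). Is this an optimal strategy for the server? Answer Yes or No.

Against Left this mix gives (2/9)·10 + (7/9)·3 = 41/9.
Against Center this mix gives (2/9)·6 + (7/9)·(-1) = 5/9.
Against Right this mix gives (2/9)·(-1) + (7/9)·1 = 5/9.
All of the receiver's active replies (Center, Right) yield 5/9, and no column does worse for the server. The mix makes the receiver indifferent and guarantees 5/9, so it is optimal.

Yes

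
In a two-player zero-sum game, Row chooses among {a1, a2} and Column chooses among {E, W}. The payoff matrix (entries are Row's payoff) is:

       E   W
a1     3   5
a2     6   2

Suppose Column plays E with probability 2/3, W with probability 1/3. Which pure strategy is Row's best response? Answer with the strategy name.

a2

Expected payoff of a1: (2/3)·3 + (1/3)·5 = 11/3.
Expected payoff of a2: (2/3)·6 + (1/3)·2 = 14/3.
The largest is 14/3, so Row's best response is a2.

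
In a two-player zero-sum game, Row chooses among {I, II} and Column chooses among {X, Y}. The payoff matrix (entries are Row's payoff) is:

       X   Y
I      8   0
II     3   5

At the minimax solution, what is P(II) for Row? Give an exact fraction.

4/5

Row minima: I → 0, II → 3; maximin = 3.
Column maxima: X → 8, Y → 5; minimax = 5.
3 ≠ 5, so there is no saddle point; optimal play is mixed.
Let Row play I with probability p. Expected payoff against X: 8p + 3(1−p) = 5p + 3; against Y: 0p + 5(1−p) = −5p + 5.
Setting these equal: 5p + 3 = −5p + 5 ⇒ 10p = 2 ⇒ p = 1/5, and the value is (5)·(1/5) + 3 = 4.
For Column: with q = P(X), equating I's and II's payoffs gives 8q = −2q + 5 ⇒ q = 1/2.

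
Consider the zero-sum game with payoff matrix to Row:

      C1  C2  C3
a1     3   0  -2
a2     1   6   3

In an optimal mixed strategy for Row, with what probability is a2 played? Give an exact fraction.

5/7

Row minima: a1 → -2, a2 → 1; maximin = 1.
Column maxima: C1 → 3, C2 → 6, C3 → 3; minimax = 3.
1 ≠ 3, so there is no saddle point; optimal play is mixed.
C2 is strictly dominated by C3 (it gives Row strictly more in every row), so Column never plays it.
On the remaining 2×2 (a1, a2 vs C1, C3):
Let Row play a1 with probability p. Expected payoff against C1: 3p + 1(1−p) = 2p + 1; against C3: (-2)p + 3(1−p) = −5p + 3.
Setting these equal: 2p + 1 = −5p + 3 ⇒ 7p = 2 ⇒ p = 2/7, and the value is (2)·(2/7) + 1 = 11/7.
For Column: with q = P(C1), equating a1's and a2's payoffs gives 5q − 2 = −2q + 3 ⇒ q = 5/7.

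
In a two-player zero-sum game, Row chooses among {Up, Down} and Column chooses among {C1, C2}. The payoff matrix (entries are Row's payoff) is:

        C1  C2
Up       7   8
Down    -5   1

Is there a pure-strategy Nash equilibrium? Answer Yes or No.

Yes

Row minima: Up → 7, Down → -5; maximin = 7.
Column maxima: C1 → 7, C2 → 8; minimax = 7.
maximin = minimax = 7, so a saddle point exists.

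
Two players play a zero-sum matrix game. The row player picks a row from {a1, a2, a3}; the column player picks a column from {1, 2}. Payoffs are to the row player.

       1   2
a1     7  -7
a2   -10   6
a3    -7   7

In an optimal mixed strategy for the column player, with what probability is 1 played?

1/2

Row minima: a1 → -7, a2 → -10, a3 → -7; maximin = -7.
Column maxima: 1 → 7, 2 → 7; minimax = 7.
-7 ≠ 7, so there is no saddle point; optimal play is mixed.
a2 is strictly dominated by a3, so the row player never plays it.
On the remaining 2×2 (a1, a3 vs 1, 2):
Let the row player play a1 with probability p. Expected payoff against 1: 7p + (-7)(1−p) = 14p − 7; against 2: (-7)p + 7(1−p) = −14p + 7.
Setting these equal: 14p − 7 = −14p + 7 ⇒ 28p = 14 ⇒ p = 1/2, and the value is (14)·(1/2) − 7 = 0.
For the column player: with q = P(1), equating a1's and a3's payoffs gives 14q − 7 = −14q + 7 ⇒ q = 1/2.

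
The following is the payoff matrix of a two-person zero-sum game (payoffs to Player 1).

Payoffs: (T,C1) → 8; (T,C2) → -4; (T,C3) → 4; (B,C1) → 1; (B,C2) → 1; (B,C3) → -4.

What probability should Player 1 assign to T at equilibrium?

Row minima: T → -4, B → -4; maximin = -4.
Column maxima: C1 → 8, C2 → 1, C3 → 4; minimax = 1.
-4 ≠ 1, so there is no saddle point; optimal play is mixed.
C1 is strictly dominated by C3 (it gives Player 1 strictly more in every row), so Player 2 never plays it.
On the remaining 2×2 (T, B vs C2, C3):
Let Player 1 play T with probability p. Expected payoff against C2: (-4)p + 1(1−p) = −5p + 1; against C3: 4p + (-4)(1−p) = 8p − 4.
Setting these equal: −5p + 1 = 8p − 4 ⇒ −13p = -5 ⇒ p = 5/13, and the value is (-5)·(5/13) + 1 = -12/13.
For Player 2: with q = P(C2), equating T's and B's payoffs gives −8q + 4 = 5q − 4 ⇒ q = 8/13.

5/13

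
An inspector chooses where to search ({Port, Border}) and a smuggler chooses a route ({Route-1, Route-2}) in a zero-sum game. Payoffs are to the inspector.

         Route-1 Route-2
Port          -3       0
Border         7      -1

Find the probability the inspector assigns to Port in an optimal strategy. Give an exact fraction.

8/11

Row minima: Port → -3, Border → -1; maximin = -1.
Column maxima: Route-1 → 7, Route-2 → 0; minimax = 0.
-1 ≠ 0, so there is no saddle point; optimal play is mixed.
Let the inspector play Port with probability p. Expected payoff against Route-1: (-3)p + 7(1−p) = −10p + 7; against Route-2: 0p + (-1)(1−p) = p − 1.
Setting these equal: −10p + 7 = p − 1 ⇒ −11p = -8 ⇒ p = 8/11, and the value is (-10)·(8/11) + 7 = -3/11.
For the smuggler: with q = P(Route-1), equating Port's and Border's payoffs gives −3q = 8q − 1 ⇒ q = 1/11.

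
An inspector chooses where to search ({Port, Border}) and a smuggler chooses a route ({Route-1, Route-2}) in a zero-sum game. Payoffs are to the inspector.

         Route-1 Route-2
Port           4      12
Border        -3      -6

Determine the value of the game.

4

Row minima: Port → 4, Border → -6; maximin = 4.
Column maxima: Route-1 → 4, Route-2 → 12; minimax = 4.
Since maximin = minimax = 4, there is a saddle point and the value is 4.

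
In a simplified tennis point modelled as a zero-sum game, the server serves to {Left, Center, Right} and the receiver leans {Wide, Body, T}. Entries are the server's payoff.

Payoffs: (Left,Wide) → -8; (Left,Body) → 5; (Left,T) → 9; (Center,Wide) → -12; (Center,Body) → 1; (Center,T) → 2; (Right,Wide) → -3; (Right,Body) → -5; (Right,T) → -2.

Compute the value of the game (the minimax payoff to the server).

Row minima: Left → -8, Center → -12, Right → -5; maximin = -5.
Column maxima: Wide → -3, Body → 5, T → 9; minimax = -3.
-5 ≠ -3, so there is no saddle point; optimal play is mixed.
Center is strictly dominated by Left, so the server never plays it.
T is strictly dominated by Wide (it gives the server strictly more in every row), so the receiver never plays it.
On the remaining 2×2 (Left, Right vs Wide, Body):
Let the server play Left with probability p. Expected payoff against Wide: (-8)p + (-3)(1−p) = −5p − 3; against Body: 5p + (-5)(1−p) = 10p − 5.
Setting these equal: −5p − 3 = 10p − 5 ⇒ −15p = -2 ⇒ p = 2/15, and the value is (-5)·(2/15) − 3 = -11/3.
For the receiver: with q = P(Wide), equating Left's and Right's payoffs gives −13q + 5 = 2q − 5 ⇒ q = 2/3.

-11/3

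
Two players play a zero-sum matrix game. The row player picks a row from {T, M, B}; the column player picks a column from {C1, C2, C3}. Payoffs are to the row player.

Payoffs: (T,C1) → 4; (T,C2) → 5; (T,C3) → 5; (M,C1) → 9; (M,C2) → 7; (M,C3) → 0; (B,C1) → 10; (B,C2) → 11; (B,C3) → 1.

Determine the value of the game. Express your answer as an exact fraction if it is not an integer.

23/5

Row minima: T → 4, M → 0, B → 1; maximin = 4.
Column maxima: C1 → 10, C2 → 11, C3 → 5; minimax = 5.
4 ≠ 5, so there is no saddle point; optimal play is mixed.
M is strictly dominated by B, so the row player never plays it.
With M eliminated, C2 is strictly dominated by C1 (it gives the row player strictly more in every remaining row), so the column player never plays it.
On the remaining 2×2 (T, B vs C1, C3):
Let the row player play T with probability p. Expected payoff against C1: 4p + 10(1−p) = −6p + 10; against C3: 5p + 1(1−p) = 4p + 1.
Setting these equal: −6p + 10 = 4p + 1 ⇒ −10p = -9 ⇒ p = 9/10, and the value is (-6)·(9/10) + 10 = 23/5.
For the column player: with q = P(C1), equating T's and B's payoffs gives −q + 5 = 9q + 1 ⇒ q = 2/5.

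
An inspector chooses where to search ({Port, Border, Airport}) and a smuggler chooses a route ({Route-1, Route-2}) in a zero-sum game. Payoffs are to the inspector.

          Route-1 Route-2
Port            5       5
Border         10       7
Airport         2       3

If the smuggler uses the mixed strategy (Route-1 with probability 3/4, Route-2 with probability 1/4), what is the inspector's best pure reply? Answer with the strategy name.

Border

Expected payoff of Port: (3/4)·5 + (1/4)·5 = 5.
Expected payoff of Border: (3/4)·10 + (1/4)·7 = 37/4.
Expected payoff of Airport: (3/4)·2 + (1/4)·3 = 9/4.
The largest is 37/4, so the inspector's best response is Border.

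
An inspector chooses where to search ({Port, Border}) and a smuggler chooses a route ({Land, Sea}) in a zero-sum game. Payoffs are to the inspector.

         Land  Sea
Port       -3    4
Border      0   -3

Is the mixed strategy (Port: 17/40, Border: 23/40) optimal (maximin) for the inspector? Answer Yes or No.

Against Land this mix gives (17/40)·(-3) + (23/40)·0 = -51/40.
Against Sea this mix gives (17/40)·4 + (23/40)·(-3) = -1/40.
The smuggler will play Land, holding the inspector to -51/40. Shifting weight toward the row that does better against Land would raise this floor (the equalizing mix achieves -9/10 against both Land and Sea), so the proposed strategy is not optimal.

No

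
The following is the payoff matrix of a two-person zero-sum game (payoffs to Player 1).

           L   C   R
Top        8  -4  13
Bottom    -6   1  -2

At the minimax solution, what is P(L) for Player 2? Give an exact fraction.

Row minima: Top → -4, Bottom → -6; maximin = -4.
Column maxima: L → 8, C → 1, R → 13; minimax = 1.
-4 ≠ 1, so there is no saddle point; optimal play is mixed.
R is strictly dominated by L (it gives Player 1 strictly more in every row), so Player 2 never plays it.
On the remaining 2×2 (Top, Bottom vs L, C):
Let Player 1 play Top with probability p. Expected payoff against L: 8p + (-6)(1−p) = 14p − 6; against C: (-4)p + 1(1−p) = −5p + 1.
Setting these equal: 14p − 6 = −5p + 1 ⇒ 19p = 7 ⇒ p = 7/19, and the value is (14)·(7/19) − 6 = -16/19.
For Player 2: with q = P(L), equating Top's and Bottom's payoffs gives 12q − 4 = −7q + 1 ⇒ q = 5/19.

5/19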